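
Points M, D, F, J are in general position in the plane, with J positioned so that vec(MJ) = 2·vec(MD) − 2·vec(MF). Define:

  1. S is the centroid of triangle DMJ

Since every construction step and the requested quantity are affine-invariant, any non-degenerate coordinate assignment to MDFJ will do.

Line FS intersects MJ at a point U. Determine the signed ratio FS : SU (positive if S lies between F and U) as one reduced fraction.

FS:SU = 2

Set M = (0, 0), D = (1, 0), F = (0, 1), J = (2, -2); any affine frame gives the same invariant.
1. S is the centroid of triangle DMJ ⇒ S = (1, -2/3)
line FS meets MJ at U = (3/2, -3/2)
S = F + t·(U−F) with t = 2/3, so FS:SU = 2/3:1/3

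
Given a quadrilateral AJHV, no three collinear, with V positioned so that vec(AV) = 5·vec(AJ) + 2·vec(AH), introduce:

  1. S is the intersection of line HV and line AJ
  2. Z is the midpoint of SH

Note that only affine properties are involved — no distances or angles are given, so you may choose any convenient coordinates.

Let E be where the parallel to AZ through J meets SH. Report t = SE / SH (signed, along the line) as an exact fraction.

Choose coordinates A = (0, 0), J = (1, 0), H = (0, 1), V = (5, 2).
1. S is the intersection of line HV and line AJ ⇒ S = (-5, 0)
2. Z is the midpoint of SH ⇒ Z = (-5/2, 1/2)
through J parallel to AZ: direction (-5/2, 1/2); meets SH at E = (-2, 3/5)
E = S + t·(H−S) with t = 3/5

t = 3/5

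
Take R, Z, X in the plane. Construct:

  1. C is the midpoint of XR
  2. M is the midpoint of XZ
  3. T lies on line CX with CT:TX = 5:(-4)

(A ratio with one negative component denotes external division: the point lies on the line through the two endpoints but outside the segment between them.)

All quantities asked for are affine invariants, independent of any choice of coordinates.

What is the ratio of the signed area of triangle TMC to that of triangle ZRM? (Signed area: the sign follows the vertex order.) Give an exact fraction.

Choose coordinates R = (0, 0), Z = (1, 0), X = (0, 1).
1. C is the midpoint of XR ⇒ C = (0, 1/2)
2. M is the midpoint of XZ ⇒ M = (1/2, 1/2)
3. T lies on line CX with CT:TX = 5:(-4) ⇒ T = (0, 3)
2·[TMC] = -5/4, 2·[ZRM] = -1/2
[TMC]:[ZRM] = -5/4:-1/2 = 5/2

[TMC]:[ZRM] = 5/2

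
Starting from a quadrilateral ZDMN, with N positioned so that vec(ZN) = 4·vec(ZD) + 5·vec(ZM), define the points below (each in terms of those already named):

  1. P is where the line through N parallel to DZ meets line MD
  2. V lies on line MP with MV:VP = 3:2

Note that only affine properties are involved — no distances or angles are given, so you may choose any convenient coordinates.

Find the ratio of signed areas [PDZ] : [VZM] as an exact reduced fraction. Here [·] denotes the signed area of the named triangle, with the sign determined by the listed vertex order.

Choose coordinates Z = (0, 0), D = (1, 0), M = (0, 1), N = (4, 5).
1. P is where the line through N parallel to DZ meets line MD ⇒ P = (-4, 5)
2. V lies on line MP with MV:VP = 3:2 ⇒ V = (-12/5, 17/5)
2·[PDZ] = -5, 2·[VZM] = 12/5
[PDZ]:[VZM] = -5:12/5 = -25/12

[PDZ]:[VZM] = -25/12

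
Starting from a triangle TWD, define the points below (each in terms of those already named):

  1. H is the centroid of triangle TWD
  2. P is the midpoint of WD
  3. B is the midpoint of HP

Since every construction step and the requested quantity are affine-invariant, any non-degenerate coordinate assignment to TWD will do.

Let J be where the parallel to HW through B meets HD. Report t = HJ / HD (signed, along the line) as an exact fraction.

Choose coordinates T = (0, 0), W = (1, 0), D = (0, 1).
1. H is the centroid of triangle TWD ⇒ H = (1/3, 1/3)
2. P is the midpoint of WD ⇒ P = (1/2, 1/2)
3. B is the midpoint of HP ⇒ B = (5/12, 5/12)
through B parallel to HW: direction (2/3, -1/3); meets HD at J = (1/4, 1/2)
J = H + t·(D−H) with t = 1/4

t = 1/4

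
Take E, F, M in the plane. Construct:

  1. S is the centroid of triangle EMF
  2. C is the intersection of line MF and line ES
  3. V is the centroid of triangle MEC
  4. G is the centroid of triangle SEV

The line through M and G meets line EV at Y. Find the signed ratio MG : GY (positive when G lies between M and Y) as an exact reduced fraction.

MG:GY = -11/2

Assign E = (0, 0), F = (1, 0), M = (0, 1) — the answer is frame-independent, so this choice is without loss of generality.
1. S is the centroid of triangle EMF ⇒ S = (1/3, 1/3)
2. C is the intersection of line MF and line ES ⇒ C = (1/2, 1/2)
3. V is the centroid of triangle MEC ⇒ V = (1/6, 1/2)
4. G is the centroid of triangle SEV ⇒ G = (1/6, 5/18)
line MG meets EV at Y = (3/22, 9/22)
G = M + t·(Y−M) with t = 11/9, so MG:GY = 11/9:-2/9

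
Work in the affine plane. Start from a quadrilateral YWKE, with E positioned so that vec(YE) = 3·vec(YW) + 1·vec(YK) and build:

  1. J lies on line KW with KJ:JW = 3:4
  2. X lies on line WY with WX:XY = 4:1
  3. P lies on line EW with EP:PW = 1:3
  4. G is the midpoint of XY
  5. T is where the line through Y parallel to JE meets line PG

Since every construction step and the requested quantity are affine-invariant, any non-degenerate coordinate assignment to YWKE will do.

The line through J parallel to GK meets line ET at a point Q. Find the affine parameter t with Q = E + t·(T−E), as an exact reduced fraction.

Choose coordinates Y = (0, 0), W = (1, 0), K = (0, 1), E = (3, 1).
1. J lies on line KW with KJ:JW = 3:4 ⇒ J = (3/7, 4/7)
2. X lies on line WY with WX:XY = 4:1 ⇒ X = (1/5, 0)
3. P lies on line EW with EP:PW = 1:3 ⇒ P = (5/2, 3/4)
4. G is the midpoint of XY ⇒ G = (1/10, 0)
5. T is where the line through Y parallel to JE meets line PG ⇒ T = (3/14, 1/28)
through J parallel to GK: direction (-1/10, 1); meets ET at Q = (891/1883, 236/1883)
Q = E + t·(T−E) with t = 244/269

t = 244/269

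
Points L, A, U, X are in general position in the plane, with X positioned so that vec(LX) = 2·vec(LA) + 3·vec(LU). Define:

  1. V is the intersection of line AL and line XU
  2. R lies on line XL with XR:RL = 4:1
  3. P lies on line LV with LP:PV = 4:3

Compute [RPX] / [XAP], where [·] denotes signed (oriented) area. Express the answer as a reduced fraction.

Assign L = (0, 0), A = (1, 0), U = (0, 1), X = (2, 3) — the answer is frame-independent, so this choice is without loss of generality.
1. V is the intersection of line AL and line XU ⇒ V = (-1, 0)
2. R lies on line XL with XR:RL = 4:1 ⇒ R = (2/5, 3/5)
3. P lies on line LV with LP:PV = 4:3 ⇒ P = (-4/7, 0)
2·[RPX] = -48/35, 2·[XAP] = -33/7
[RPX]:[XAP] = -48/35:-33/7 = 16/55

[RPX]:[XAP] = 16/55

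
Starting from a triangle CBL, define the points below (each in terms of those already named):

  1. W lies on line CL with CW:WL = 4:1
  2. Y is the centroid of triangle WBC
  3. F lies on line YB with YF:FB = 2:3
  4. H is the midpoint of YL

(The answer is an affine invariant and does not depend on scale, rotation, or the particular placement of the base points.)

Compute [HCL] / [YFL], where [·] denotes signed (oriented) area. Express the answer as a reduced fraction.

Work in coordinates with C = (0, 0), B = (1, 0), L = (0, 1).
1. W lies on line CL with CW:WL = 4:1 ⇒ W = (0, 4/5)
2. Y is the centroid of triangle WBC ⇒ Y = (1/3, 4/15)
3. F lies on line YB with YF:FB = 2:3 ⇒ F = (3/5, 4/25)
4. H is the midpoint of YL ⇒ H = (1/6, 19/30)
2·[HCL] = -1/6, 2·[YFL] = 4/25
[HCL]:[YFL] = -1/6:4/25 = -25/24

[HCL]:[YFL] = -25/24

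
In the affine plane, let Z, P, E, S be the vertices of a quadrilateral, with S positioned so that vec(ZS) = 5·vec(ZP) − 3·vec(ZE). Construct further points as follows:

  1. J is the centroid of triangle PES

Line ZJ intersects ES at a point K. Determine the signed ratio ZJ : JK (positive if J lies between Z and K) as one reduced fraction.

ZJ:JK = 14

Choose coordinates Z = (0, 0), P = (1, 0), E = (0, 1), S = (5, -3).
1. J is the centroid of triangle PES ⇒ J = (2, -2/3)
line ZJ meets ES at K = (15/7, -5/7)
J = Z + t·(K−Z) with t = 14/15, so ZJ:JK = 14/15:1/15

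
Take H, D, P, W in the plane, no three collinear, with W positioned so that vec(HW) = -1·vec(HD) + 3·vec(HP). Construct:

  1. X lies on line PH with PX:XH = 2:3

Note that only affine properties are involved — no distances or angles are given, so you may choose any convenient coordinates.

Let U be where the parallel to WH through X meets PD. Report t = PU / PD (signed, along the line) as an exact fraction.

t = -1/5

Work in coordinates with H = (0, 0), D = (1, 0), P = (0, 1), W = (-1, 3).
1. X lies on line PH with PX:XH = 2:3 ⇒ X = (0, 3/5)
through X parallel to WH: direction (1, -3); meets PD at U = (-1/5, 6/5)
U = P + t·(D−P) with t = -1/5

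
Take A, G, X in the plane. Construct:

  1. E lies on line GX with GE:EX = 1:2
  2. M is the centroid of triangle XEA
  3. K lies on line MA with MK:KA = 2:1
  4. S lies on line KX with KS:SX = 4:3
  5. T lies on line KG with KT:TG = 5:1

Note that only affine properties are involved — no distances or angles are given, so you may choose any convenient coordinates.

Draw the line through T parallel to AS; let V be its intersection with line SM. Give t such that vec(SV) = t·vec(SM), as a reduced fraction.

Choose coordinates A = (0, 0), G = (1, 0), X = (0, 1).
1. E lies on line GX with GE:EX = 1:2 ⇒ E = (2/3, 1/3)
2. M is the centroid of triangle XEA ⇒ M = (2/9, 4/9)
3. K lies on line MA with MK:KA = 2:1 ⇒ K = (2/27, 4/27)
4. S lies on line KX with KS:SX = 4:3 ⇒ S = (2/63, 40/63)
5. T lies on line KG with KT:TG = 5:1 ⇒ T = (137/162, 2/81)
through T parallel to AS: direction (2/63, 40/63); meets SM at V = (158/189, -32/189)
V = S + t·(M−S) with t = 38/9

t = 38/9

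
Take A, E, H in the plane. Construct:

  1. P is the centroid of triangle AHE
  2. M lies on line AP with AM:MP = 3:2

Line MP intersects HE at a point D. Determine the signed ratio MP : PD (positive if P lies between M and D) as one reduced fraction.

Work in coordinates with A = (0, 0), E = (1, 0), H = (0, 1).
1. P is the centroid of triangle AHE ⇒ P = (1/3, 1/3)
2. M lies on line AP with AM:MP = 3:2 ⇒ M = (1/5, 1/5)
line MP meets HE at D = (1/2, 1/2)
P = M + t·(D−M) with t = 4/9, so MP:PD = 4/9:5/9

MP:PD = 4/5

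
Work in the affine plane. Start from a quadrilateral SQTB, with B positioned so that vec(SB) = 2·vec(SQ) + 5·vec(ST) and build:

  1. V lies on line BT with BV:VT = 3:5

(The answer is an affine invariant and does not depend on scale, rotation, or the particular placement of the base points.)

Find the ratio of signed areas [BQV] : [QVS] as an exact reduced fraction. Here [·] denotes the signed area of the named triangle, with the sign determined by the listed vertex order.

Work in coordinates with S = (0, 0), Q = (1, 0), T = (0, 1), B = (2, 5).
1. V lies on line BT with BV:VT = 3:5 ⇒ V = (5/4, 7/2)
2·[BQV] = -9/4, 2·[QVS] = 7/2
[BQV]:[QVS] = -9/4:7/2 = -9/14

[BQV]:[QVS] = -9/14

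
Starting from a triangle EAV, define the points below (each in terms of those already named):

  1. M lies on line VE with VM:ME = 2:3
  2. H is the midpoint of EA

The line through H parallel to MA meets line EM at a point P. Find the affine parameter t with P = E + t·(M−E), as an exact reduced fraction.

Assign E = (0, 0), A = (1, 0), V = (0, 1) — the answer is frame-independent, so this choice is without loss of generality.
1. M lies on line VE with VM:ME = 2:3 ⇒ M = (0, 3/5)
2. H is the midpoint of EA ⇒ H = (1/2, 0)
through H parallel to MA: direction (1, -3/5); meets EM at P = (0, 3/10)
P = E + t·(M−E) with t = 1/2

t = 1/2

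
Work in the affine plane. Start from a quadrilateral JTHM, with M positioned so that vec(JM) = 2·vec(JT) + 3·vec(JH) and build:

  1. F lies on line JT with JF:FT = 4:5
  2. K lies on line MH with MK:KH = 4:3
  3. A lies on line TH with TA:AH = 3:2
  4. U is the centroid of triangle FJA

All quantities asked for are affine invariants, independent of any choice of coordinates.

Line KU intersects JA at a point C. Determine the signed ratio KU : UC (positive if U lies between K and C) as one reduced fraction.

KU:UC = -25/7

Assign J = (0, 0), T = (1, 0), H = (0, 1), M = (2, 3) — the answer is frame-independent, so this choice is without loss of generality.
1. F lies on line JT with JF:FT = 4:5 ⇒ F = (4/9, 0)
2. K lies on line MH with MK:KH = 4:3 ⇒ K = (6/7, 13/7)
3. A lies on line TH with TA:AH = 3:2 ⇒ A = (2/5, 3/5)
4. U is the centroid of triangle FJA ⇒ U = (38/135, 1/5)
line KU meets JA at C = (166/375, 83/125)
U = K + t·(C−K) with t = 25/18, so KU:UC = 25/18:-7/18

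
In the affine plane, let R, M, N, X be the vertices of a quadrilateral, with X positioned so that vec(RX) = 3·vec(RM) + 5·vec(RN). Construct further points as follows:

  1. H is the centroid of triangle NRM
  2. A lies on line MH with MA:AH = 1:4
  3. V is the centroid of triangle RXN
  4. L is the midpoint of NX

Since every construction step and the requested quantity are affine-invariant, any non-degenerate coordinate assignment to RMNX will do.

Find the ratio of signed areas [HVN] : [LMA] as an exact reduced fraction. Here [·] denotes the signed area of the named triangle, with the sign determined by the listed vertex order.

[HVN]:[LMA] = -30/13

Set R = (0, 0), M = (1, 0), N = (0, 1), X = (3, 5); any affine frame gives the same invariant.
1. H is the centroid of triangle NRM ⇒ H = (1/3, 1/3)
2. A lies on line MH with MA:AH = 1:4 ⇒ A = (13/15, 1/15)
3. V is the centroid of triangle RXN ⇒ V = (1, 2)
4. L is the midpoint of NX ⇒ L = (3/2, 3)
2·[HVN] = 1, 2·[LMA] = -13/30
[HVN]:[LMA] = 1:-13/30 = -30/13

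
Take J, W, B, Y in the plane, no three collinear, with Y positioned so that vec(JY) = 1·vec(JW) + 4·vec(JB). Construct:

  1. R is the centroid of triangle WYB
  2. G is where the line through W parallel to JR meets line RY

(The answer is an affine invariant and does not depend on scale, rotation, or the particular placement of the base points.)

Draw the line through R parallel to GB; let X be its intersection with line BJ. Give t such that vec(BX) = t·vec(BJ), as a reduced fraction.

Assign J = (0, 0), W = (1, 0), B = (0, 1), Y = (1, 4) — the answer is frame-independent, so this choice is without loss of generality.
1. R is the centroid of triangle WYB ⇒ R = (2/3, 5/3)
2. G is where the line through W parallel to JR meets line RY ⇒ G = (1/9, -20/9)
through R parallel to GB: direction (-1/9, 29/9); meets BJ at X = (0, 21)
X = B + t·(J−B) with t = -20

t = -20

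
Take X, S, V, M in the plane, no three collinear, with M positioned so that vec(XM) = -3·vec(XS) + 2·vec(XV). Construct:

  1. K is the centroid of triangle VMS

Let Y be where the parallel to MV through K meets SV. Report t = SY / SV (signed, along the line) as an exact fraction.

Set X = (0, 0), S = (1, 0), V = (0, 1), M = (-3, 2); any affine frame gives the same invariant.
1. K is the centroid of triangle VMS ⇒ K = (-2/3, 1)
through K parallel to MV: direction (3, -1); meets SV at Y = (1/3, 2/3)
Y = S + t·(V−S) with t = 2/3

t = 2/3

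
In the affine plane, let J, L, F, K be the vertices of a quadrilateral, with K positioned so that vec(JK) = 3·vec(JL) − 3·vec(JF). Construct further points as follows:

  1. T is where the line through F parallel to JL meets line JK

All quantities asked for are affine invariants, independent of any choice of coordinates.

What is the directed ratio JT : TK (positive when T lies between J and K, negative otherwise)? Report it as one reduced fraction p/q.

Assign J = (0, 0), L = (1, 0), F = (0, 1), K = (3, -3) — the answer is frame-independent, so this choice is without loss of generality.
1. T is where the line through F parallel to JL meets line JK ⇒ T = (-1, 1)
T = J + t·(K−J) with t = -1/3, so JT:TK = t:(1−t) = -1/3:4/3

JT:TK = -1/4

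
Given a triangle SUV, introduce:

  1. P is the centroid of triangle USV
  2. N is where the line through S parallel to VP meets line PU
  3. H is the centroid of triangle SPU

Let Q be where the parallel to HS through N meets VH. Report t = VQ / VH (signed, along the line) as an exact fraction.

Set S = (0, 0), U = (1, 0), V = (0, 1); any affine frame gives the same invariant.
1. P is the centroid of triangle USV ⇒ P = (1/3, 1/3)
2. N is where the line through S parallel to VP meets line PU ⇒ N = (-1/3, 2/3)
3. H is the centroid of triangle SPU ⇒ H = (4/9, 1/9)
through N parallel to HS: direction (-4/9, -1/9); meets VH at Q = (1/9, 7/9)
Q = V + t·(H−V) with t = 1/4

t = 1/4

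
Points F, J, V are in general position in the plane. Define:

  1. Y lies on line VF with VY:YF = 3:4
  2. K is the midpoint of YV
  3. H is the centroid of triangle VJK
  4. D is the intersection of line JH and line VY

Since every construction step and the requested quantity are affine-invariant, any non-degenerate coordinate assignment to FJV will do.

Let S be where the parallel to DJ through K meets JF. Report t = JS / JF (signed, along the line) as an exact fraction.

Work in coordinates with F = (0, 0), J = (1, 0), V = (0, 1).
1. Y lies on line VF with VY:YF = 3:4 ⇒ Y = (0, 4/7)
2. K is the midpoint of YV ⇒ K = (0, 11/14)
3. H is the centroid of triangle VJK ⇒ H = (1/3, 25/42)
4. D is the intersection of line JH and line VY ⇒ D = (0, 25/28)
through K parallel to DJ: direction (1, -25/28); meets JF at S = (22/25, 0)
S = J + t·(F−J) with t = 3/25

t = 3/25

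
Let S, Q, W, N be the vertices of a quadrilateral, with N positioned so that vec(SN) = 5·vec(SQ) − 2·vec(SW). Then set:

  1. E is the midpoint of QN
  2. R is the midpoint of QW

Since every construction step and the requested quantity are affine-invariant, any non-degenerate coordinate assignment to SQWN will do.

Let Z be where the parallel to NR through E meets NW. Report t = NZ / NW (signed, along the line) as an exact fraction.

Work in coordinates with S = (0, 0), Q = (1, 0), W = (0, 1), N = (5, -2).
1. E is the midpoint of QN ⇒ E = (3, -1)
2. R is the midpoint of QW ⇒ R = (1/2, 1/2)
through E parallel to NR: direction (-9/2, 5/2); meets NW at Z = (15/2, -7/2)
Z = N + t·(W−N) with t = -1/2

t = -1/2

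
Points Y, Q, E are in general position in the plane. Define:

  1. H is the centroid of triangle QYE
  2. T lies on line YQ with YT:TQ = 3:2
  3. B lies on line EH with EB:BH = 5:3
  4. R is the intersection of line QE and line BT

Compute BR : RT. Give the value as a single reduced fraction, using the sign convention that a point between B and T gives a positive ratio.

BR:RT = -25/48

Set Y = (0, 0), Q = (1, 0), E = (0, 1); any affine frame gives the same invariant.
1. H is the centroid of triangle QYE ⇒ H = (1/3, 1/3)
2. T lies on line YQ with YT:TQ = 3:2 ⇒ T = (3/5, 0)
3. B lies on line EH with EB:BH = 5:3 ⇒ B = (5/24, 7/12)
4. R is the intersection of line QE and line BT ⇒ R = (-5/23, 28/23)
R = B + t·(T−B) with t = -25/23, so BR:RT = t:(1−t) = -25/23:48/23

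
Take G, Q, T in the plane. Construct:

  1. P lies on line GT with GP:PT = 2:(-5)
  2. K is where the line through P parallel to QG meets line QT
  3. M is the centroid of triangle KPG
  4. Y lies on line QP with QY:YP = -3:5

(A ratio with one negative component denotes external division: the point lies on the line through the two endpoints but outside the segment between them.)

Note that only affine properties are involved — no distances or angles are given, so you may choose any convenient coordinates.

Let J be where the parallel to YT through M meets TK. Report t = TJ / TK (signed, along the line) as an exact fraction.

t = 13/15

Choose coordinates G = (0, 0), Q = (1, 0), T = (0, 1).
1. P lies on line GT with GP:PT = 2:(-5) ⇒ P = (0, -2/3)
2. K is where the line through P parallel to QG meets line QT ⇒ K = (5/3, -2/3)
3. M is the centroid of triangle KPG ⇒ M = (5/9, -4/9)
4. Y lies on line QP with QY:YP = -3:5 ⇒ Y = (5/2, 1)
through M parallel to YT: direction (-5/2, 0); meets TK at J = (13/9, -4/9)
J = T + t·(K−T) with t = 13/15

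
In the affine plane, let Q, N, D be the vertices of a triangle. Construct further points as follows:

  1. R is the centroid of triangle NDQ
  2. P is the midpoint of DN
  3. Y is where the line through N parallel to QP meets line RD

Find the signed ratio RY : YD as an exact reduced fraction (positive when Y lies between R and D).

Work in coordinates with Q = (0, 0), N = (1, 0), D = (0, 1).
1. R is the centroid of triangle NDQ ⇒ R = (1/3, 1/3)
2. P is the midpoint of DN ⇒ P = (1/2, 1/2)
3. Y is where the line through N parallel to QP meets line RD ⇒ Y = (2/3, -1/3)
Y = R + t·(D−R) with t = -1, so RY:YD = t:(1−t) = -1:2

RY:YD = -1/2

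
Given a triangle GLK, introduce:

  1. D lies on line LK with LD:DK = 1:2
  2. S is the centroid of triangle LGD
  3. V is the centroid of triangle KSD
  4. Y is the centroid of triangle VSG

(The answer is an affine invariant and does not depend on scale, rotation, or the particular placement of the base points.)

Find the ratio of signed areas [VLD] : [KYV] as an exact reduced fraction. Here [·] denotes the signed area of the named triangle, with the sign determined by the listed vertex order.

[VLD]:[KYV] = 3/13

Set G = (0, 0), L = (1, 0), K = (0, 1); any affine frame gives the same invariant.
1. D lies on line LK with LD:DK = 1:2 ⇒ D = (2/3, 1/3)
2. S is the centroid of triangle LGD ⇒ S = (5/9, 1/9)
3. V is the centroid of triangle KSD ⇒ V = (11/27, 13/27)
4. Y is the centroid of triangle VSG ⇒ Y = (26/81, 16/81)
2·[VLD] = 1/27, 2·[KYV] = 13/81
[VLD]:[KYV] = 1/27:13/81 = 3/13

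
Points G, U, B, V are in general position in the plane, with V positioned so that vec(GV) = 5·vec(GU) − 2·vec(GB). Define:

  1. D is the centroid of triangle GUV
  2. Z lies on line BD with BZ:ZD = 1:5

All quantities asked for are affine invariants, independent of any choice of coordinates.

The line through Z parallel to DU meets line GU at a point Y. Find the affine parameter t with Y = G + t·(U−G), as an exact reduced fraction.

t = 17/12

Work in coordinates with G = (0, 0), U = (1, 0), B = (0, 1), V = (5, -2).
1. D is the centroid of triangle GUV ⇒ D = (2, -2/3)
2. Z lies on line BD with BZ:ZD = 1:5 ⇒ Z = (1/3, 13/18)
through Z parallel to DU: direction (-1, 2/3); meets GU at Y = (17/12, 0)
Y = G + t·(U−G) with t = 17/12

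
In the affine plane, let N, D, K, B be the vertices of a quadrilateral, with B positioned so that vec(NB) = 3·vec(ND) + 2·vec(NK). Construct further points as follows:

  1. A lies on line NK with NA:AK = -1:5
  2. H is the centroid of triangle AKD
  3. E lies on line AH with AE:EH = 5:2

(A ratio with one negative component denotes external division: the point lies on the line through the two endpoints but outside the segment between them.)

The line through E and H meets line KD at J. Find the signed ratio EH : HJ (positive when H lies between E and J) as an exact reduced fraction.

EH:HJ = 4/7

Assign N = (0, 0), D = (1, 0), K = (0, 1), B = (3, 2) — the answer is frame-independent, so this choice is without loss of generality.
1. A lies on line NK with NA:AK = -1:5 ⇒ A = (0, -1/4)
2. H is the centroid of triangle AKD ⇒ H = (1/3, 1/4)
3. E lies on line AH with AE:EH = 5:2 ⇒ E = (5/21, 3/28)
line EH meets KD at J = (1/2, 1/2)
H = E + t·(J−E) with t = 4/11, so EH:HJ = 4/11:7/11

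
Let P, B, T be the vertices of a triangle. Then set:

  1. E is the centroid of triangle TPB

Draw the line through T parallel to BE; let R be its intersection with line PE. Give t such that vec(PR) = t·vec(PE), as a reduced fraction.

Assign P = (0, 0), B = (1, 0), T = (0, 1) — the answer is frame-independent, so this choice is without loss of generality.
1. E is the centroid of triangle TPB ⇒ E = (1/3, 1/3)
through T parallel to BE: direction (-2/3, 1/3); meets PE at R = (2/3, 2/3)
R = P + t·(E−P) with t = 2

t = 2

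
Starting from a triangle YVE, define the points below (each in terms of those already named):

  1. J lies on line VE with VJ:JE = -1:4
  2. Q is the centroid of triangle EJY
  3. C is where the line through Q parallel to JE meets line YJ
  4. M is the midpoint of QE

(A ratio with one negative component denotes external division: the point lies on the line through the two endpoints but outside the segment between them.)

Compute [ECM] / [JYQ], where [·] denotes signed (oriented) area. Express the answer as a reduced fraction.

[ECM]:[JYQ] = 1/6

Set Y = (0, 0), V = (1, 0), E = (0, 1); any affine frame gives the same invariant.
1. J lies on line VE with VJ:JE = -1:4 ⇒ J = (4/3, -1/3)
2. Q is the centroid of triangle EJY ⇒ Q = (4/9, 2/9)
3. C is where the line through Q parallel to JE meets line YJ ⇒ C = (8/9, -2/9)
4. M is the midpoint of QE ⇒ M = (2/9, 11/18)
2·[ECM] = -2/27, 2·[JYQ] = -4/9
[ECM]:[JYQ] = -2/27:-4/9 = 1/6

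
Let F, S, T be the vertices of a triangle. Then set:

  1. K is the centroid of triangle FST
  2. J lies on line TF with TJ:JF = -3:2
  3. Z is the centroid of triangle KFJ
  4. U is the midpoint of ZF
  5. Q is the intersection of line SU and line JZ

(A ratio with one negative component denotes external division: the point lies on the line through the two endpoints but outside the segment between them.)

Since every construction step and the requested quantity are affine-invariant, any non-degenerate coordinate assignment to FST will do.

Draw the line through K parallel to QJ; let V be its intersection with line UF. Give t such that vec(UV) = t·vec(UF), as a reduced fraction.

t = -3

Work in coordinates with F = (0, 0), S = (1, 0), T = (0, 1).
1. K is the centroid of triangle FST ⇒ K = (1/3, 1/3)
2. J lies on line TF with TJ:JF = -3:2 ⇒ J = (0, -2)
3. Z is the centroid of triangle KFJ ⇒ Z = (1/9, -5/9)
4. U is the midpoint of ZF ⇒ U = (1/18, -5/18)
5. Q is the intersection of line SU and line JZ ⇒ Q = (29/216, -55/216)
through K parallel to QJ: direction (-29/216, -377/216); meets UF at V = (2/9, -10/9)
V = U + t·(F−U) with t = -3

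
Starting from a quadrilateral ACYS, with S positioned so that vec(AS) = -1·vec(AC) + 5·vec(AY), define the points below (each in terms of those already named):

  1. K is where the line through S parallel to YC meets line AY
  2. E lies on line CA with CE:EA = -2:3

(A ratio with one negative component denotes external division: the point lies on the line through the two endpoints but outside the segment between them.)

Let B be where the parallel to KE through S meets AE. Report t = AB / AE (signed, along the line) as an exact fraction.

Assign A = (0, 0), C = (1, 0), Y = (0, 1), S = (-1, 5) — the answer is frame-independent, so this choice is without loss of generality.
1. K is where the line through S parallel to YC meets line AY ⇒ K = (0, 4)
2. E lies on line CA with CE:EA = -2:3 ⇒ E = (3, 0)
through S parallel to KE: direction (3, -4); meets AE at B = (11/4, 0)
B = A + t·(E−A) with t = 11/12

t = 11/12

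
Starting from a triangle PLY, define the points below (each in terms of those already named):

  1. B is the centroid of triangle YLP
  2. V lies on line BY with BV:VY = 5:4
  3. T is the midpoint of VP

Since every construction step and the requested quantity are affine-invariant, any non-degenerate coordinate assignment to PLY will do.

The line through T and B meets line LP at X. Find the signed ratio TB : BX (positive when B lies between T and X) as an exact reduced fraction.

TB:BX = 1/18

Choose coordinates P = (0, 0), L = (1, 0), Y = (0, 1).
1. B is the centroid of triangle YLP ⇒ B = (1/3, 1/3)
2. V lies on line BY with BV:VY = 5:4 ⇒ V = (4/27, 19/27)
3. T is the midpoint of VP ⇒ T = (2/27, 19/54)
line TB meets LP at X = (5, 0)
B = T + t·(X−T) with t = 1/19, so TB:BX = 1/19:18/19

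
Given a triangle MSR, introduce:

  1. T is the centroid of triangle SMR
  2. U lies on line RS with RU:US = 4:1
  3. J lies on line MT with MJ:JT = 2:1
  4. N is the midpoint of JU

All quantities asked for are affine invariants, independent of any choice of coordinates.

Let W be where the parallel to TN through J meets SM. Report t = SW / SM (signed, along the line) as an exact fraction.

t = 5/11

Choose coordinates M = (0, 0), S = (1, 0), R = (0, 1).
1. T is the centroid of triangle SMR ⇒ T = (1/3, 1/3)
2. U lies on line RS with RU:US = 4:1 ⇒ U = (4/5, 1/5)
3. J lies on line MT with MJ:JT = 2:1 ⇒ J = (2/9, 2/9)
4. N is the midpoint of JU ⇒ N = (23/45, 19/90)
through J parallel to TN: direction (8/45, -11/90); meets SM at W = (6/11, 0)
W = S + t·(M−S) with t = 5/11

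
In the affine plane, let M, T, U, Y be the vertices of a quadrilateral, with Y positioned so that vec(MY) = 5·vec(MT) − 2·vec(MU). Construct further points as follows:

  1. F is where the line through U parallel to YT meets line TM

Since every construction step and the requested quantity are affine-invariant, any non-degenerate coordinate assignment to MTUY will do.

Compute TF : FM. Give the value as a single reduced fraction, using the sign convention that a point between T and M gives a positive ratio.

TF:FM = -1/2

Set M = (0, 0), T = (1, 0), U = (0, 1), Y = (5, -2); any affine frame gives the same invariant.
1. F is where the line through U parallel to YT meets line TM ⇒ F = (2, 0)
F = T + t·(M−T) with t = -1, so TF:FM = t:(1−t) = -1:2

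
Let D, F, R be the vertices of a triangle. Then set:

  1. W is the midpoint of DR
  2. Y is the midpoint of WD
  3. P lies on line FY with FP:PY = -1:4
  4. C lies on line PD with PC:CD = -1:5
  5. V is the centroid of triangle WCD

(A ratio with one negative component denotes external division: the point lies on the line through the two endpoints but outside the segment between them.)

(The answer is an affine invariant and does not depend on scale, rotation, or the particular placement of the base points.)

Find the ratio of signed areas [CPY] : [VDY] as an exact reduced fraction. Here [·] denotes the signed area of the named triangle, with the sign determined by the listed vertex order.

Choose coordinates D = (0, 0), F = (1, 0), R = (0, 1).
1. W is the midpoint of DR ⇒ W = (0, 1/2)
2. Y is the midpoint of WD ⇒ Y = (0, 1/4)
3. P lies on line FY with FP:PY = -1:4 ⇒ P = (4/3, -1/12)
4. C lies on line PD with PC:CD = -1:5 ⇒ C = (5/3, -5/48)
5. V is the centroid of triangle WCD ⇒ V = (5/9, 19/144)
2·[CPY] = -1/12, 2·[VDY] = -5/36
[CPY]:[VDY] = -1/12:-5/36 = 3/5

[CPY]:[VDY] = 3/5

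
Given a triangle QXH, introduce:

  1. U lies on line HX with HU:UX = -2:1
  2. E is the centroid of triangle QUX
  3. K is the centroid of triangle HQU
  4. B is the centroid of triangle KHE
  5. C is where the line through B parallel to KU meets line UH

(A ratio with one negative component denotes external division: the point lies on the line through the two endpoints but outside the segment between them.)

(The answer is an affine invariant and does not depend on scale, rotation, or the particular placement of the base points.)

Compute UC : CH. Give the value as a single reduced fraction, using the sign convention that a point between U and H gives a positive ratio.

Work in coordinates with Q = (0, 0), X = (1, 0), H = (0, 1).
1. U lies on line HX with HU:UX = -2:1 ⇒ U = (2, -1)
2. E is the centroid of triangle QUX ⇒ E = (1, -1/3)
3. K is the centroid of triangle HQU ⇒ K = (2/3, 0)
4. B is the centroid of triangle KHE ⇒ B = (5/9, 2/9)
5. C is where the line through B parallel to KU meets line UH ⇒ C = (13/9, -4/9)
C = U + t·(H−U) with t = 5/18, so UC:CH = t:(1−t) = 5/18:13/18

UC:CH = 5/13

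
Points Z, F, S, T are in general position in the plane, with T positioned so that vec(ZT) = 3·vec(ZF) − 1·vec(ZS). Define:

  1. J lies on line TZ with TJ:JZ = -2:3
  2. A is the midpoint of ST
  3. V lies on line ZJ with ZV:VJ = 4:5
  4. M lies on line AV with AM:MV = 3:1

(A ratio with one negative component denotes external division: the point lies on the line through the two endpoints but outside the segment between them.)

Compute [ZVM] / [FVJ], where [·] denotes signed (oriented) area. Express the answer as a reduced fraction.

Assign Z = (0, 0), F = (1, 0), S = (0, 1), T = (3, -1) — the answer is frame-independent, so this choice is without loss of generality.
1. J lies on line TZ with TJ:JZ = -2:3 ⇒ J = (9, -3)
2. A is the midpoint of ST ⇒ A = (3/2, 0)
3. V lies on line ZJ with ZV:VJ = 4:5 ⇒ V = (4, -4/3)
4. M lies on line AV with AM:MV = 3:1 ⇒ M = (27/8, -1)
2·[ZVM] = 1/2, 2·[FVJ] = 5/3
[ZVM]:[FVJ] = 1/2:5/3 = 3/10

[ZVM]:[FVJ] = 3/10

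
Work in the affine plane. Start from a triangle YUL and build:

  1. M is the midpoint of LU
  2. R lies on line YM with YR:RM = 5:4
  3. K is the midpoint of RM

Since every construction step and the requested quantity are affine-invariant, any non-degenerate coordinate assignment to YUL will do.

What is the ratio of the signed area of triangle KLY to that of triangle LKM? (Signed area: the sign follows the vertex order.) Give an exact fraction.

[KLY]:[LKM] = 7/2

Work in coordinates with Y = (0, 0), U = (1, 0), L = (0, 1).
1. M is the midpoint of LU ⇒ M = (1/2, 1/2)
2. R lies on line YM with YR:RM = 5:4 ⇒ R = (5/18, 5/18)
3. K is the midpoint of RM ⇒ K = (7/18, 7/18)
2·[KLY] = 7/18, 2·[LKM] = 1/9
[KLY]:[LKM] = 7/18:1/9 = 7/2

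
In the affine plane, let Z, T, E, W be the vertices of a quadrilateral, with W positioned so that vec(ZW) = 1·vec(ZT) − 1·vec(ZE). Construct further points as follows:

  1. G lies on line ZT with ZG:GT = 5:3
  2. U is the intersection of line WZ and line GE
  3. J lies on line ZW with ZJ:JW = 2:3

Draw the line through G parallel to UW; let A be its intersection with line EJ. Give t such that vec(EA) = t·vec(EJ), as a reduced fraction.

Assign Z = (0, 0), T = (1, 0), E = (0, 1), W = (1, -1) — the answer is frame-independent, so this choice is without loss of generality.
1. G lies on line ZT with ZG:GT = 5:3 ⇒ G = (5/8, 0)
2. U is the intersection of line WZ and line GE ⇒ U = (5/3, -5/3)
3. J lies on line ZW with ZJ:JW = 2:3 ⇒ J = (2/5, -2/5)
through G parallel to UW: direction (-2/3, 2/3); meets EJ at A = (3/20, 19/40)
A = E + t·(J−E) with t = 3/8

t = 3/8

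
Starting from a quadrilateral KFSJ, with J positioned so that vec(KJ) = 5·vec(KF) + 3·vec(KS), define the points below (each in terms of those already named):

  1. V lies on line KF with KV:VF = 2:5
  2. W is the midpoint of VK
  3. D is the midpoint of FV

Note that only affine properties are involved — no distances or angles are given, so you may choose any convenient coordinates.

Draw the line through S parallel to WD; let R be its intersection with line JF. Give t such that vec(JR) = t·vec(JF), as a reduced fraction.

Work in coordinates with K = (0, 0), F = (1, 0), S = (0, 1), J = (5, 3).
1. V lies on line KF with KV:VF = 2:5 ⇒ V = (2/7, 0)
2. W is the midpoint of VK ⇒ W = (1/7, 0)
3. D is the midpoint of FV ⇒ D = (9/14, 0)
through S parallel to WD: direction (1/2, 0); meets JF at R = (7/3, 1)
R = J + t·(F−J) with t = 2/3

t = 2/3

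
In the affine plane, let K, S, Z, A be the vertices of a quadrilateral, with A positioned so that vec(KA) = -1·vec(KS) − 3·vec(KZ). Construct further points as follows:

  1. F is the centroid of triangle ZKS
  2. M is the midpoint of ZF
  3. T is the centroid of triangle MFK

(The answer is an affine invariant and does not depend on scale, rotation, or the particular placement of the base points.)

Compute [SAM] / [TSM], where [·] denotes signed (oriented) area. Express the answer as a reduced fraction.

Assign K = (0, 0), S = (1, 0), Z = (0, 1), A = (-1, -3) — the answer is frame-independent, so this choice is without loss of generality.
1. F is the centroid of triangle ZKS ⇒ F = (1/3, 1/3)
2. M is the midpoint of ZF ⇒ M = (1/6, 2/3)
3. T is the centroid of triangle MFK ⇒ T = (1/6, 1/3)
2·[SAM] = -23/6, 2·[TSM] = 5/18
[SAM]:[TSM] = -23/6:5/18 = -69/5

[SAM]:[TSM] = -69/5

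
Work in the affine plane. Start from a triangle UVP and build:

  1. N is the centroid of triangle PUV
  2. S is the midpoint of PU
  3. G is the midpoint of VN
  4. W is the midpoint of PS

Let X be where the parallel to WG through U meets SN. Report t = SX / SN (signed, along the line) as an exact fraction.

Set U = (0, 0), V = (1, 0), P = (0, 1); any affine frame gives the same invariant.
1. N is the centroid of triangle PUV ⇒ N = (1/3, 1/3)
2. S is the midpoint of PU ⇒ S = (0, 1/2)
3. G is the midpoint of VN ⇒ G = (2/3, 1/6)
4. W is the midpoint of PS ⇒ W = (0, 3/4)
through U parallel to WG: direction (2/3, -7/12); meets SN at X = (-4/3, 7/6)
X = S + t·(N−S) with t = -4

t = -4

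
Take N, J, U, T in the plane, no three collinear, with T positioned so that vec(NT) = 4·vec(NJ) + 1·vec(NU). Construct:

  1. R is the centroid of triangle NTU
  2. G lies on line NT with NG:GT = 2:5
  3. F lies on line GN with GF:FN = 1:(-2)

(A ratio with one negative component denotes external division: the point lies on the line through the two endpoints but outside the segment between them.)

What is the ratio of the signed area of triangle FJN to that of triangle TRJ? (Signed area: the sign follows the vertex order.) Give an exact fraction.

[FJN]:[TRJ] = -12/35

Choose coordinates N = (0, 0), J = (1, 0), U = (0, 1), T = (4, 1).
1. R is the centroid of triangle NTU ⇒ R = (4/3, 2/3)
2. G lies on line NT with NG:GT = 2:5 ⇒ G = (8/7, 2/7)
3. F lies on line GN with GF:FN = 1:(-2) ⇒ F = (16/7, 4/7)
2·[FJN] = -4/7, 2·[TRJ] = 5/3
[FJN]:[TRJ] = -4/7:5/3 = -12/35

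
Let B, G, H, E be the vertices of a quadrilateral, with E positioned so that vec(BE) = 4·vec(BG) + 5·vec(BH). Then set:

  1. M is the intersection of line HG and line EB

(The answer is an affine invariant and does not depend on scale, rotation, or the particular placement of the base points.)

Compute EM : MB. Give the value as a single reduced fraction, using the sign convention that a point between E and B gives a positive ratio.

EM:MB = 8

Set B = (0, 0), G = (1, 0), H = (0, 1), E = (4, 5); any affine frame gives the same invariant.
1. M is the intersection of line HG and line EB ⇒ M = (4/9, 5/9)
M = E + t·(B−E) with t = 8/9, so EM:MB = t:(1−t) = 8/9:1/9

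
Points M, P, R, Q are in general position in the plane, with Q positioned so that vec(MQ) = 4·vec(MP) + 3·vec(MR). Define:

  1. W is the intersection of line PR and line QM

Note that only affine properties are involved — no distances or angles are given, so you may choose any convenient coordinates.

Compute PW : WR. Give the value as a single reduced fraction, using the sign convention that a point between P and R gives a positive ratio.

Choose coordinates M = (0, 0), P = (1, 0), R = (0, 1), Q = (4, 3).
1. W is the intersection of line PR and line QM ⇒ W = (4/7, 3/7)
W = P + t·(R−P) with t = 3/7, so PW:WR = t:(1−t) = 3/7:4/7

PW:WR = 3/4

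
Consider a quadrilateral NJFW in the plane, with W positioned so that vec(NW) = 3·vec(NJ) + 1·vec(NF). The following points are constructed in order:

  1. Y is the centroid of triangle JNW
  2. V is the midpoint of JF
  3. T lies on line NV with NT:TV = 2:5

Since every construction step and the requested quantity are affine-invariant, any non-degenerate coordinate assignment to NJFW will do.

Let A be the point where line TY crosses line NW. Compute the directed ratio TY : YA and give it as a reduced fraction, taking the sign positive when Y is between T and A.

Choose coordinates N = (0, 0), J = (1, 0), F = (0, 1), W = (3, 1).
1. Y is the centroid of triangle JNW ⇒ Y = (4/3, 1/3)
2. V is the midpoint of JF ⇒ V = (1/2, 1/2)
3. T lies on line NV with NT:TV = 2:5 ⇒ T = (1/7, 1/7)
line TY meets NW at A = (9/13, 3/13)
Y = T + t·(A−T) with t = 13/6, so TY:YA = 13/6:-7/6

TY:YA = -13/7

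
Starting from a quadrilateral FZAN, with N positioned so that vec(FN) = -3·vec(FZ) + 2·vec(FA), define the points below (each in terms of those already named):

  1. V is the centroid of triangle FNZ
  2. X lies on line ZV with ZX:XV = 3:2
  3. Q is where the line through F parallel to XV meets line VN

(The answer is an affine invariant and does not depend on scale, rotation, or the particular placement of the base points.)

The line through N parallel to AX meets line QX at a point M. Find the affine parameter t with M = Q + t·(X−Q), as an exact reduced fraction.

t = 14/5

Work in coordinates with F = (0, 0), Z = (1, 0), A = (0, 1), N = (-3, 2).
1. V is the centroid of triangle FNZ ⇒ V = (-2/3, 2/3)
2. X lies on line ZV with ZX:XV = 3:2 ⇒ X = (0, 2/5)
3. Q is where the line through F parallel to XV meets line VN ⇒ Q = (5/3, -2/3)
through N parallel to AX: direction (0, -3/5); meets QX at M = (-3, 58/25)
M = Q + t·(X−Q) with t = 14/5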